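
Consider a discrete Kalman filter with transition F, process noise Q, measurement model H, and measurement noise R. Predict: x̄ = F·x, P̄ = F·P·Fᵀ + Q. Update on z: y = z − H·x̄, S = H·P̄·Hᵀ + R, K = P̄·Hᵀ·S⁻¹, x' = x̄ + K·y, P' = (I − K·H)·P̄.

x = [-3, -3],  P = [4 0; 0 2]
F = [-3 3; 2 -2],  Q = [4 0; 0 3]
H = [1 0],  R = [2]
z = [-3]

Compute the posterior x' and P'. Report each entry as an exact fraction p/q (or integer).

x' = [-29/10, 9/5]
P' = [29/15 -6/5; -6/5 27/5]

x̄ = F·x = [0, 0]
P̄ = F·P·Fᵀ + Q = [58 -36; -36 27]
y = z − H·x̄ = [-3]
S = H·P̄·Hᵀ + R = [60]
K = P̄·Hᵀ·S⁻¹ = [29/30; -3/5]
x' = x̄ + K·y = [-29/10, 9/5]
P' = (I − K·H)·P̄ = [29/15 -6/5; -6/5 27/5]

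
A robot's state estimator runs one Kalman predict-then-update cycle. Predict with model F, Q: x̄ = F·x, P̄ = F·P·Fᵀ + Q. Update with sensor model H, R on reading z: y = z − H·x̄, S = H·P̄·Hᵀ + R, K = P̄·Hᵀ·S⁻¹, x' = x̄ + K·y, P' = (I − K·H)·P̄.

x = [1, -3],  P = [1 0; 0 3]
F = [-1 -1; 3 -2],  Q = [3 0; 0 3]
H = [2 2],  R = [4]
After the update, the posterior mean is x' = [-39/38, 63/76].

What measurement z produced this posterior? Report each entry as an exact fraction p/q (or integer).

x̄ = F·x = [2, 9]
P̄ = F·P·Fᵀ + Q = [7 3; 3 24]
S = H·P̄·Hᵀ + R = [152]
K = P̄·Hᵀ·S⁻¹ = [5/38; 27/76]
x' − x̄ = [-115/38, -621/76] = K·y
y = (KᵀK)⁻¹·Kᵀ·(x' − x̄) = [-23]
z = y + H·x̄ = [-23] + [22] = [-1]

z = [-1]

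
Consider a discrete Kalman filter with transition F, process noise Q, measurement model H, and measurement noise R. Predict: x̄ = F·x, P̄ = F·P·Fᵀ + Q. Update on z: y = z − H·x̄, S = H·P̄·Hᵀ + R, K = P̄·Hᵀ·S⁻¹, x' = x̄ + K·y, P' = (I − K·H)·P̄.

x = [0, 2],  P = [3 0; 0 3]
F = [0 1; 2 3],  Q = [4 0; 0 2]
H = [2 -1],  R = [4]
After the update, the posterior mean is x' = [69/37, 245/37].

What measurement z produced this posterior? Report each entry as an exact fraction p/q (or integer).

x̄ = F·x = [2, 6]
P̄ = F·P·Fᵀ + Q = [7 9; 9 41]
S = H·P̄·Hᵀ + R = [37]
K = P̄·Hᵀ·S⁻¹ = [5/37; -23/37]
x' − x̄ = [-5/37, 23/37] = K·y
y = (KᵀK)⁻¹·Kᵀ·(x' − x̄) = [-1]
z = y + H·x̄ = [-1] + [-2] = [-3]

z = [-3]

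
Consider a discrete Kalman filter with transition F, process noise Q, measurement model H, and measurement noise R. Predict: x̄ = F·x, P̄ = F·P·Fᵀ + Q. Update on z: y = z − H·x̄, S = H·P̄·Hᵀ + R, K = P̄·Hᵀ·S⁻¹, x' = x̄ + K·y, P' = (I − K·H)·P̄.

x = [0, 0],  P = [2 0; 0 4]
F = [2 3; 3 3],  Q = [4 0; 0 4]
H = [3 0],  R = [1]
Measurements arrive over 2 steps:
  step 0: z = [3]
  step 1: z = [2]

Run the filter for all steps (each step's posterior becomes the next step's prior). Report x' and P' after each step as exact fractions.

step 0: x' = [432/433, 432/433], P' = [48/433 48/433; 48/433 4378/433]
step 1: x' = [253572/377551, 688284/377551], P' = [41902/377551 40410/377551; 40410/377551 3054910/377551]

step 0: x̄ = F·x = [0, 0]
step 0: P̄ = F·P·Fᵀ + Q = [48 48; 48 58]
step 0: y = z − H·x̄ = [3]
step 0: S = H·P̄·Hᵀ + R = [433]
step 0: K = P̄·Hᵀ·S⁻¹ = [144/433; 144/433]
step 0: x' = x̄ + K·y = [432/433, 432/433]
step 0: P' = (I − K·H)·P̄ = [48/433 48/433; 48/433 4378/433]
step 1: x̄ = F·x = [2160/433, 2592/433]
step 1: P̄ = F·P·Fᵀ + Q = [41902/433 40410/433; 40410/433 42430/433]
step 1: y = z − H·x̄ = [-5614/433]
step 1: S = H·P̄·Hᵀ + R = [377551/433]
step 1: K = P̄·Hᵀ·S⁻¹ = [125706/377551; 121230/377551]
step 1: x' = x̄ + K·y = [253572/377551, 688284/377551]
step 1: P' = (I − K·H)·P̄ = [41902/377551 40410/377551; 40410/377551 3054910/377551]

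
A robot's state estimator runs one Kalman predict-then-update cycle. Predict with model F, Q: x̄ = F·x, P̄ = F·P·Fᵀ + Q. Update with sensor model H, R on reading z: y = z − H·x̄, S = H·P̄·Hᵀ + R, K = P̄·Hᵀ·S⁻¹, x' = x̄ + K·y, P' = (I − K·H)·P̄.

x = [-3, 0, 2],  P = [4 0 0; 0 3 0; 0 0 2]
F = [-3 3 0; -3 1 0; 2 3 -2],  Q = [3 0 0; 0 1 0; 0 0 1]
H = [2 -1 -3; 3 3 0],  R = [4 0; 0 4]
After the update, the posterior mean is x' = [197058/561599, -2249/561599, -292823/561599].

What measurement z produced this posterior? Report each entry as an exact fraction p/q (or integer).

z = [2, 1]

x̄ = F·x = [9, 9, -10]
P̄ = F·P·Fᵀ + Q = [66 45 3; 45 40 -15; 3 -15 52]
S = H·P̄·Hᵀ + R = [470 519; 519 1768]
K = P̄·Hᵀ·S⁻¹ = [-34923/561599 116028/561599; 35615/561599 70545/561599; -219996/561599 53145/561599]
x' − x̄ = [-4857333/561599, -5056640/561599, 5323167/561599] = K·y
y = (KᵀK)⁻¹·Kᵀ·(x' − x̄) = [-37, -53]
z = y + H·x̄ = [-37, -53] + [39, 54] = [2, 1]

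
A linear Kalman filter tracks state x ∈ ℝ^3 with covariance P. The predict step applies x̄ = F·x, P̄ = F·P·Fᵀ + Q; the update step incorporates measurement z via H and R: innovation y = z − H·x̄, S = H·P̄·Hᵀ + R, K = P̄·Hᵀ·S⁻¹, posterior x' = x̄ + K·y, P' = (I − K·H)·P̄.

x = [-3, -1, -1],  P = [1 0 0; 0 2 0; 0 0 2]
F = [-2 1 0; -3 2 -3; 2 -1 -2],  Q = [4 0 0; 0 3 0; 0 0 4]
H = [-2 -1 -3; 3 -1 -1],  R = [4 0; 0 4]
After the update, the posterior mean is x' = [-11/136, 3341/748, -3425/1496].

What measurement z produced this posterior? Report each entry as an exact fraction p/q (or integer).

z = [3, -3]

x̄ = F·x = [5, 10, -3]
P̄ = F·P·Fᵀ + Q = [10 10 -6; 10 38 2; -6 2 18]
S = H·P̄·Hᵀ + R = [224 72; 72 130]
K = P̄·Hᵀ·S⁻¹ = [-39/272 19/68; -475/1496 37/374; -373/2992 -167/748]
x' − x̄ = [-691/136, -4139/748, 1063/1496] = K·y
y = (KᵀK)⁻¹·Kᵀ·(x' − x̄) = [14, -11]
z = y + H·x̄ = [14, -11] + [-11, 8] = [3, -3]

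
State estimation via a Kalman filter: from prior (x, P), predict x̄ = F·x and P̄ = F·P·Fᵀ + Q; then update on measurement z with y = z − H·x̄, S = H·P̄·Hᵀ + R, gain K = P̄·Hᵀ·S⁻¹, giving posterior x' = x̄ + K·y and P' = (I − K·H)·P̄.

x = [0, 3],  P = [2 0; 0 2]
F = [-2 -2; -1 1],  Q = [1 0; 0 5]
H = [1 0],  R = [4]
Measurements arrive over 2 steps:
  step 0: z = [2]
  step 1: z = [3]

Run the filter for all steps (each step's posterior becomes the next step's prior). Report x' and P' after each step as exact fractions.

step 0: x' = [10/21, 3], P' = [68/21 0; 0 9]
step 1: x' = [233/103, 41/103], P' = [4196/1133 -88/103; -88/103 1522/103]

step 0: x̄ = F·x = [-6, 3]
step 0: P̄ = F·P·Fᵀ + Q = [17 0; 0 9]
step 0: y = z − H·x̄ = [8]
step 0: S = H·P̄·Hᵀ + R = [21]
step 0: K = P̄·Hᵀ·S⁻¹ = [17/21; 0]
step 0: x' = x̄ + K·y = [10/21, 3]
step 0: P' = (I − K·H)·P̄ = [68/21 0; 0 9]
step 1: x̄ = F·x = [-146/21, 53/21]
step 1: P̄ = F·P·Fᵀ + Q = [1049/21 -242/21; -242/21 362/21]
step 1: y = z − H·x̄ = [209/21]
step 1: S = H·P̄·Hᵀ + R = [1133/21]
step 1: K = P̄·Hᵀ·S⁻¹ = [1049/1133; -22/103]
step 1: x' = x̄ + K·y = [233/103, 41/103]
step 1: P' = (I − K·H)·P̄ = [4196/1133 -88/103; -88/103 1522/103]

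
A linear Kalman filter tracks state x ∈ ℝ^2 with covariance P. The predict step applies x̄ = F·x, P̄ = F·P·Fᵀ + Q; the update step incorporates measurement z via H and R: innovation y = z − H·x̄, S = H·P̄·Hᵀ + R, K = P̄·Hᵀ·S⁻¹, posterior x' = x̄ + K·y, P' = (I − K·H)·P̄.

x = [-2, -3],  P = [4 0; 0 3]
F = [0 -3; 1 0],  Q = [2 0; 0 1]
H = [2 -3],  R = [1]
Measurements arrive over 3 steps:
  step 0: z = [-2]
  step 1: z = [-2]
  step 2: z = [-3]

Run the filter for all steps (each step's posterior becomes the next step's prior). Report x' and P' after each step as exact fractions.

step 0: x' = [-25/81, 11/27], P' = [667/81 145/27; 145/27 65/18]
step 1: x' = [-15235/11217, -2683/11217], P' = [10183/7478 9127/11217; 9127/11217 2208/3739]
step 2: x' = [-321123/201425, -59183/604275], P' = [816352/604275 489514/604275; 489514/604275 356173/604275]

step 0: x̄ = F·x = [9, -2]
step 0: P̄ = F·P·Fᵀ + Q = [29 0; 0 5]
step 0: y = z − H·x̄ = [-26]
step 0: S = H·P̄·Hᵀ + R = [162]
step 0: K = P̄·Hᵀ·S⁻¹ = [29/81; -5/54]
step 0: x' = x̄ + K·y = [-25/81, 11/27]
step 0: P' = (I − K·H)·P̄ = [667/81 145/27; 145/27 65/18]
step 1: x̄ = F·x = [-11/9, -25/81]
step 1: P̄ = F·P·Fᵀ + Q = [69/2 -145/9; -145/9 748/81]
step 1: y = z − H·x̄ = [-13/27]
step 1: S = H·P̄·Hᵀ + R = [3739/9]
step 1: K = P̄·Hᵀ·S⁻¹ = [1056/3739; -1618/11217]
step 1: x' = x̄ + K·y = [-15235/11217, -2683/11217]
step 1: P' = (I − K·H)·P̄ = [10183/7478 9127/11217; 9127/11217 2208/3739]
step 2: x̄ = F·x = [2683/3739, -15235/11217]
step 2: P̄ = F·P·Fᵀ + Q = [27350/3739 -9127/3739; -9127/3739 17661/7478]
step 2: y = z − H·x̄ = [-31818/3739]
step 2: S = H·P̄·Hᵀ + R = [604275/7478]
step 2: K = P̄·Hᵀ·S⁻¹ = [164162/604275; -89491/604275]
step 2: x' = x̄ + K·y = [-321123/201425, -59183/604275]
step 2: P' = (I − K·H)·P̄ = [816352/604275 489514/604275; 489514/604275 356173/604275]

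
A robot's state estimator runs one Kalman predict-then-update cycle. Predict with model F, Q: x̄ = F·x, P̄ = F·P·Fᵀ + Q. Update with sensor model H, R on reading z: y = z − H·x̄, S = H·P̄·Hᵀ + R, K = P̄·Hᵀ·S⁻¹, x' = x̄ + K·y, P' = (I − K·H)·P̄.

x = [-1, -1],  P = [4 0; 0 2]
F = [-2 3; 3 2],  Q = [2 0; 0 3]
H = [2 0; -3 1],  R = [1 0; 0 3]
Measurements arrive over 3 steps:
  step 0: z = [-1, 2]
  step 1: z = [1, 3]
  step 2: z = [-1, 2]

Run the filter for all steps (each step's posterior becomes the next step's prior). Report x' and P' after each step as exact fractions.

step 0: x' = [-2119/3535, -517/3535], P' = [828/3535 2304/3535; 2304/3535 32649/7070]
step 1: x' = [765514/4097379, 191869/105061], P' = [304698/1365793 55727/105061; 55727/105061 358269/105061]
step 2: x' = [-866823939/1769742749, 541385652/1769742749], P' = [393836663/1769742749 936157185/1769742749; 936157185/1769742749 6031069449/1769742749]

step 0: x̄ = F·x = [-1, -5]
step 0: P̄ = F·P·Fᵀ + Q = [36 -12; -12 47]
step 0: y = z − H·x̄ = [1, 4]
step 0: S = H·P̄·Hᵀ + R = [145 -240; -240 446]
step 0: K = P̄·Hᵀ·S⁻¹ = [1656/3535 -12/707; 4608/3535 1255/1414]
step 0: x' = x̄ + K·y = [-2119/3535, -517/3535]
step 0: P' = (I − K·H)·P̄ = [828/3535 2304/3535; 2304/3535 32649/7070]
step 1: x̄ = F·x = [2687/3535, -7391/3535]
step 1: P̄ = F·P·Fᵀ + Q = [259309/7070 104499/3535; 104499/3535 111003/3535]
step 1: y = z − H·x̄ = [-1839/3535, 26057/3535]
step 1: S = H·P̄·Hᵀ + R = [522153/3535 -568929/3535; -568929/3535 1323009/7070]
step 1: K = P̄·Hᵀ·S⁻¹ = [609396/1365793 -189643/4097379; 111454/105061 63696/105061]
step 1: x' = x̄ + K·y = [765514/4097379, 191869/105061]
step 1: P' = (I − K·H)·P̄ = [304698/1365793 55727/105061; 55727/105061 358269/105061]
step 2: x̄ = F·x = [20917645/4097379, 5754108/1365793]
step 2: P̄ = F·P·Fᵀ + Q = [37174439/1365793 29739049/1365793; 29739049/1365793 34163061/1365793]
step 2: y = z − H·x̄ = [-45932669/4097379, 17895123/1365793]
step 2: S = H·P̄·Hᵀ + R = [150063549/1365793 -163568536/1365793; -163568536/1365793 194396097/1365793]
step 2: K = P̄·Hᵀ·S⁻¹ = [787673326/1769742749 -81784268/1769742749; 1872314370/1769742749 1074199298/1769742749]
step 2: x' = x̄ + K·y = [-866823939/1769742749, 541385652/1769742749]
step 2: P' = (I − K·H)·P̄ = [393836663/1769742749 936157185/1769742749; 936157185/1769742749 6031069449/1769742749]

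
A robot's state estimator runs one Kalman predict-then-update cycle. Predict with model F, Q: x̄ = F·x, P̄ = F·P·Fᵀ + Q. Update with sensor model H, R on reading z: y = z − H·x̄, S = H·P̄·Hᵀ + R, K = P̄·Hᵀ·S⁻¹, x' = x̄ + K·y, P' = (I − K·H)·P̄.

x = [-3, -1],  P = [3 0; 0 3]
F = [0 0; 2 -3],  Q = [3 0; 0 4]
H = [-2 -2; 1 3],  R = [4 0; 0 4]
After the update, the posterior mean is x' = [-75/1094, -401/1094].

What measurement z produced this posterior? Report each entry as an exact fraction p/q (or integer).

z = [1, -1]

x̄ = F·x = [0, -3]
P̄ = F·P·Fᵀ + Q = [3 0; 0 43]
S = H·P̄·Hᵀ + R = [188 -264; -264 394]
K = P̄·Hᵀ·S⁻¹ = [-393/1094 -255/1094; 43/1094 387/1094]
x' − x̄ = [-75/1094, 2881/1094] = K·y
y = (KᵀK)⁻¹·Kᵀ·(x' − x̄) = [-5, 8]
z = y + H·x̄ = [-5, 8] + [6, -9] = [1, -1]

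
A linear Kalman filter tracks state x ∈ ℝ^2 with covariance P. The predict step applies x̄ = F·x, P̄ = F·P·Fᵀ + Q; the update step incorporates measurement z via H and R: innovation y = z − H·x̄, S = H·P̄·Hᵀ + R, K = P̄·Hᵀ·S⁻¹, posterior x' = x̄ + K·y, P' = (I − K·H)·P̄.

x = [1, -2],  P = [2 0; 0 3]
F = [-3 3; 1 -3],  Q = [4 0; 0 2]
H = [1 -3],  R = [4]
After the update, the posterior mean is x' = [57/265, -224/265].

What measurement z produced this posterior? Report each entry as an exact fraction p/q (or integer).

z = [3]

x̄ = F·x = [-9, 7]
P̄ = F·P·Fᵀ + Q = [49 -33; -33 31]
S = H·P̄·Hᵀ + R = [530]
K = P̄·Hᵀ·S⁻¹ = [74/265; -63/265]
x' − x̄ = [2442/265, -2079/265] = K·y
y = (KᵀK)⁻¹·Kᵀ·(x' − x̄) = [33]
z = y + H·x̄ = [33] + [-30] = [3]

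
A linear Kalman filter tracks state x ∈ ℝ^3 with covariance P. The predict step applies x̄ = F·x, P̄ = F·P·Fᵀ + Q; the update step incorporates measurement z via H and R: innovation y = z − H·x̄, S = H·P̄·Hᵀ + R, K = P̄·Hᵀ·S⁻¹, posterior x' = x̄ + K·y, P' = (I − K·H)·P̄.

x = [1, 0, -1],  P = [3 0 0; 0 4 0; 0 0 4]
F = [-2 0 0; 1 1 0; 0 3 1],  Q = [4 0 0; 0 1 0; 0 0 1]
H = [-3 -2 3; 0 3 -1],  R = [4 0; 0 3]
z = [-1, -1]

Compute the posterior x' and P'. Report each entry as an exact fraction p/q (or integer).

x' = [116/1603, -5687/14427, -359/687]
P' = [9484/1603 3202/1603 1632/229; 3202/1603 17608/14427 2026/687; 1632/229 2026/687 2176/229]

x̄ = F·x = [-2, 1, -1]
P̄ = F·P·Fᵀ + Q = [16 -6 0; -6 8 12; 0 12 41]
y = z − H·x̄ = [-2, -5]
S = H·P̄·Hᵀ + R = [333 15; 15 44]
K = P̄·Hᵀ·S⁻¹ = [-146/1603 -606/1603; 1492/14427 1142/4809; 211/687 -50/229]
x' = x̄ + K·y = [116/1603, -5687/14427, -359/687]
P' = (I − K·H)·P̄ = [9484/1603 3202/1603 1632/229; 3202/1603 17608/14427 2026/687; 1632/229 2026/687 2176/229]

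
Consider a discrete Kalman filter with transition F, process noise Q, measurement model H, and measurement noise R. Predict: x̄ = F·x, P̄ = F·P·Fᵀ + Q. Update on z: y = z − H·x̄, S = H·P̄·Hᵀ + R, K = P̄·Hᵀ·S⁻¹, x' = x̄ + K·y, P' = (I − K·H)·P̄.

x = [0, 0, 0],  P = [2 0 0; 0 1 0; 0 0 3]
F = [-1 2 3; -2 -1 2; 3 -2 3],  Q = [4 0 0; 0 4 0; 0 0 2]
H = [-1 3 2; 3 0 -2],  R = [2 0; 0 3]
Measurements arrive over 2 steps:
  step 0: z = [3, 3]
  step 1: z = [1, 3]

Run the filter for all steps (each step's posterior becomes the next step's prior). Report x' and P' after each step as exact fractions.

step 0: x̄ = F·x = [0, 0, 0]
step 0: P̄ = F·P·Fᵀ + Q = [37 20 17; 20 25 8; 17 8 51]
step 0: y = z − H·x̄ = [3, 3]
step 0: S = H·P̄·Hᵀ + R = [376 -47; -47 336]
step 0: K = P̄·Hᵀ·S⁻¹ = [22771/124127 673/2641; 25924/124127 423/2641; 34227/124127 -299/2641]
step 0: x' = x̄ + K·y = [163206/124127, 137415/124127, 60522/124127]
step 0: P' = (I − K·H)·P̄ = [859165/124127 -525965/124127 1241301/124127; -525965/124127 387807/124127 -818769/124127; 1241301/124127 -818769/124127 1883031/124127]
step 1: x̄ = F·x = [293190/124127, -342783/124127, 396354/124127]
step 1: P̄ = F·P·Fᵀ + Q = [4685006/124127 3069620/124127 16058642/124127; 3069620/124127 3093907/124127 12124228/124127; 16058642/124127 12124228/124127 64959472/124127]
step 1: y = z − H·x̄ = [652958/124127, 285519/124127]
step 1: S = H·P̄·Hᵀ + R = [355454759/124127 -190542558/124127; -190542558/124127 109671619/124127]
step 1: K = P̄·Hᵀ·S⁻¹ = [4647357622/21565271791 4522607930/21565271791; 546646935/3080753113 527266978/3080753113; 52969710/157410743 -25295926/157410743]
step 1: x' = x̄ + K·y = [12255353524/3080753113, -4419244521/3080753113, 103298472/22487249]
step 1: P' = (I − K·H)·P̄ = [100199821270/21565271791 -8454147786/3080753113 1047560730/157410743; -8454147786/3080753113 6527796792/3080753113 -98336658/22487249; 1047560730/157410743 -98336658/22487249 1609284984/157410743]

step 0: x' = [163206/124127, 137415/124127, 60522/124127], P' = [859165/124127 -525965/124127 1241301/124127; -525965/124127 387807/124127 -818769/124127; 1241301/124127 -818769/124127 1883031/124127]
step 1: x' = [12255353524/3080753113, -4419244521/3080753113, 103298472/22487249], P' = [100199821270/21565271791 -8454147786/3080753113 1047560730/157410743; -8454147786/3080753113 6527796792/3080753113 -98336658/22487249; 1047560730/157410743 -98336658/22487249 1609284984/157410743]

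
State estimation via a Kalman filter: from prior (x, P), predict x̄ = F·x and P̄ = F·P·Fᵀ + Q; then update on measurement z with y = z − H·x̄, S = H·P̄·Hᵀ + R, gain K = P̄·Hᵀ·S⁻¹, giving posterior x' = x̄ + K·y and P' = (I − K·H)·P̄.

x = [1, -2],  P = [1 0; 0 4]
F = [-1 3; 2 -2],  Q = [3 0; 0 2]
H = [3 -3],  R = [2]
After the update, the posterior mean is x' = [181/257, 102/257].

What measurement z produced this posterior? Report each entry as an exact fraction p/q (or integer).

z = [1]

x̄ = F·x = [-7, 6]
P̄ = F·P·Fᵀ + Q = [40 -26; -26 22]
S = H·P̄·Hᵀ + R = [1028]
K = P̄·Hᵀ·S⁻¹ = [99/514; -36/257]
x' − x̄ = [1980/257, -1440/257] = K·y
y = (KᵀK)⁻¹·Kᵀ·(x' − x̄) = [40]
z = y + H·x̄ = [40] + [-39] = [1]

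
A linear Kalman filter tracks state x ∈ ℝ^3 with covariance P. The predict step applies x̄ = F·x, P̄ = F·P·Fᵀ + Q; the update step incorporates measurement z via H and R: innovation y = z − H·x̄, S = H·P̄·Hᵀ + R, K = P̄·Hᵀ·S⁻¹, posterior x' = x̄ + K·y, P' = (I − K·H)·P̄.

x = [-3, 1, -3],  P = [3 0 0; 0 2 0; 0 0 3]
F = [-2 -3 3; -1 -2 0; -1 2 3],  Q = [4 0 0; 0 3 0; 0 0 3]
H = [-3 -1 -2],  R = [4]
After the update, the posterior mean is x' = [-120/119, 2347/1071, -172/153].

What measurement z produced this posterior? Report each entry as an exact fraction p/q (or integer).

z = [3]

x̄ = F·x = [-6, 1, -4]
P̄ = F·P·Fᵀ + Q = [61 18 21; 18 14 -5; 21 -5 41]
S = H·P̄·Hᵀ + R = [1071]
K = P̄·Hᵀ·S⁻¹ = [-27/119; -58/1071; -20/153]
x' − x̄ = [594/119, 1276/1071, 440/153] = K·y
y = (KᵀK)⁻¹·Kᵀ·(x' − x̄) = [-22]
z = y + H·x̄ = [-22] + [25] = [3]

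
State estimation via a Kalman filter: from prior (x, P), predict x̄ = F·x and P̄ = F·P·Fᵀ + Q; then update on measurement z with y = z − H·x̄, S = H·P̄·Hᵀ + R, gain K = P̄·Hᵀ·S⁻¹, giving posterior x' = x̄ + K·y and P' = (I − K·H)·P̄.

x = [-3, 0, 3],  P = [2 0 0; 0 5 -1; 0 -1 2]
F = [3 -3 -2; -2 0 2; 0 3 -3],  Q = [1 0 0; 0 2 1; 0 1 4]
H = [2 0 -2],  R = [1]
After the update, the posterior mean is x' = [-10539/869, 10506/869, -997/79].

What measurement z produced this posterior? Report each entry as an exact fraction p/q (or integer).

z = [1]

x̄ = F·x = [-15, 12, -9]
P̄ = F·P·Fᵀ + Q = [60 -14 -36; -14 18 -17; -36 -17 85]
S = H·P̄·Hᵀ + R = [869]
K = P̄·Hᵀ·S⁻¹ = [192/869; 6/869; -22/79]
x' − x̄ = [2496/869, 78/869, -286/79] = K·y
y = (KᵀK)⁻¹·Kᵀ·(x' − x̄) = [13]
z = y + H·x̄ = [13] + [-12] = [1]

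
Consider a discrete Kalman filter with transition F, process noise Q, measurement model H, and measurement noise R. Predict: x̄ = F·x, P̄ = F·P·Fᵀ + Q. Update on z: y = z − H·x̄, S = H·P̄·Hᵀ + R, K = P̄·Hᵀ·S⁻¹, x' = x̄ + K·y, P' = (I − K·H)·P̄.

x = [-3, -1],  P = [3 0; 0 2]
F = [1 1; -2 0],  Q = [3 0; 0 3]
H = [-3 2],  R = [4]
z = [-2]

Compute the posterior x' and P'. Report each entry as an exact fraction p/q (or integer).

x̄ = F·x = [-4, 6]
P̄ = F·P·Fᵀ + Q = [8 -6; -6 15]
y = z − H·x̄ = [-26]
S = H·P̄·Hᵀ + R = [208]
K = P̄·Hᵀ·S⁻¹ = [-9/52; 3/13]
x' = x̄ + K·y = [1/2, 0]
P' = (I − K·H)·P̄ = [23/13 30/13; 30/13 51/13]

x' = [1/2, 0]
P' = [23/13 30/13; 30/13 51/13]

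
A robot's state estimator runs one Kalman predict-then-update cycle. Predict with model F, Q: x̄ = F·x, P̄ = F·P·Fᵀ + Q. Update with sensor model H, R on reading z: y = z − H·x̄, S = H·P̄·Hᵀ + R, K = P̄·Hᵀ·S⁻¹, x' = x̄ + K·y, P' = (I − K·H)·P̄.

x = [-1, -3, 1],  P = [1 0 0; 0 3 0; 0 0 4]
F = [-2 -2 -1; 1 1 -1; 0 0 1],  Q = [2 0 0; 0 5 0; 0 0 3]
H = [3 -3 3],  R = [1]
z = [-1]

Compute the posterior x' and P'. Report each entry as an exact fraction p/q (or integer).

x̄ = F·x = [7, -5, 1]
P̄ = F·P·Fᵀ + Q = [22 -4 -4; -4 13 -4; -4 -4 7]
y = z − H·x̄ = [-40]
S = H·P̄·Hᵀ + R = [451]
K = P̄·Hᵀ·S⁻¹ = [6/41; -63/451; 21/451]
x' = x̄ + K·y = [47/41, 265/451, -389/451]
P' = (I − K·H)·P̄ = [506/41 214/41 -290/41; 214/41 1894/451 -481/451; -290/41 -481/451 2716/451]

x' = [47/41, 265/451, -389/451]
P' = [506/41 214/41 -290/41; 214/41 1894/451 -481/451; -290/41 -481/451 2716/451]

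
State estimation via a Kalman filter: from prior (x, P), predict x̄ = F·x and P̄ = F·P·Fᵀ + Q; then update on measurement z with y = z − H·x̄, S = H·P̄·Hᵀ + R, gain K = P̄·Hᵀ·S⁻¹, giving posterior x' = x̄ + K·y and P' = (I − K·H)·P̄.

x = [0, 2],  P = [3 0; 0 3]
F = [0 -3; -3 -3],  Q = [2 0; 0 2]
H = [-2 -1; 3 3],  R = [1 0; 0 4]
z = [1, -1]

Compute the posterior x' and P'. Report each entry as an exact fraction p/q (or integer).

x̄ = F·x = [-6, -6]
P̄ = F·P·Fᵀ + Q = [29 27; 27 56]
y = z − H·x̄ = [-17, 35]
S = H·P̄·Hᵀ + R = [281 -585; -585 1255]
K = P̄·Hᵀ·S⁻¹ = [-1679/2086 -2517/10430; 1523/2086 5619/10430]
x' = x̄ + K·y = [-796/1043, 463/1043]
P' = (I − K·H)·P̄ = [11751/10430 -15107/10430; -15107/10430 22599/10430]

x' = [-796/1043, 463/1043]
P' = [11751/10430 -15107/10430; -15107/10430 22599/10430]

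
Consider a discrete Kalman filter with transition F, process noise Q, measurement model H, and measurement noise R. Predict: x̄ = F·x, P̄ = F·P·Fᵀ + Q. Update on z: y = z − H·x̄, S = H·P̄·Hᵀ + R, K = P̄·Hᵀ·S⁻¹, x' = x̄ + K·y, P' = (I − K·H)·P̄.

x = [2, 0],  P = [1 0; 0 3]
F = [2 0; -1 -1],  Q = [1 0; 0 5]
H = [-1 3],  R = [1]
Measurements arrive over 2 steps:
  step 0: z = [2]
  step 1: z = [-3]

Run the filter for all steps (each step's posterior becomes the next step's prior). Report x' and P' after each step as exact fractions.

step 0: x' = [8/3, 50/33], P' = [34/9 11/9; 11/9 50/99]
step 1: x' = [28521/18083, -9067/18083], P' = [80840/18083 25425/18083; 25425/18083 9966/18083]

step 0: x̄ = F·x = [4, -2]
step 0: P̄ = F·P·Fᵀ + Q = [5 -2; -2 9]
step 0: y = z − H·x̄ = [12]
step 0: S = H·P̄·Hᵀ + R = [99]
step 0: K = P̄·Hᵀ·S⁻¹ = [-1/9; 29/99]
step 0: x' = x̄ + K·y = [8/3, 50/33]
step 0: P' = (I − K·H)·P̄ = [34/9 11/9; 11/9 50/99]
step 1: x̄ = F·x = [16/3, -46/11]
step 1: P̄ = F·P·Fᵀ + Q = [145/9 -10; -10 129/11]
step 1: y = z − H·x̄ = [491/33]
step 1: S = H·P̄·Hᵀ + R = [18083/99]
step 1: K = P̄·Hᵀ·S⁻¹ = [-4565/18083; 4473/18083]
step 1: x' = x̄ + K·y = [28521/18083, -9067/18083]
step 1: P' = (I − K·H)·P̄ = [80840/18083 25425/18083; 25425/18083 9966/18083]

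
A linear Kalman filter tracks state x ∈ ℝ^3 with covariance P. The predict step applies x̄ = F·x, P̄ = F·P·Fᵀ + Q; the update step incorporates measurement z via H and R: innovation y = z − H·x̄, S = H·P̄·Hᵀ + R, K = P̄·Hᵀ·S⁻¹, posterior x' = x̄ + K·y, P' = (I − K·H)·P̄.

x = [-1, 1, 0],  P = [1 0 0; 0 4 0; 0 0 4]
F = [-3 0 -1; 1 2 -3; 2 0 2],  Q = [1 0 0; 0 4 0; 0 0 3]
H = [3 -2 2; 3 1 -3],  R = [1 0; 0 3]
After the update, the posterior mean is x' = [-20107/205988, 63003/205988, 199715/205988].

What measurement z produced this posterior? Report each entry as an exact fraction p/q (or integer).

x̄ = F·x = [3, 1, -2]
P̄ = F·P·Fᵀ + Q = [14 9 -14; 9 57 -22; -14 -22 23]
S = H·P̄·Hᵀ + R = [347 -287; -287 831]
K = P̄·Hᵀ·S⁻¹ = [23367/205988 31123/205988; -65811/205988 14453/205988; 1717/205988 -32375/205988]
x' − x̄ = [-638071/205988, -142985/205988, 611691/205988] = K·y
y = (KᵀK)⁻¹·Kᵀ·(x' − x̄) = [-2, -19]
z = y + H·x̄ = [-2, -19] + [3, 16] = [1, -3]

z = [1, -3]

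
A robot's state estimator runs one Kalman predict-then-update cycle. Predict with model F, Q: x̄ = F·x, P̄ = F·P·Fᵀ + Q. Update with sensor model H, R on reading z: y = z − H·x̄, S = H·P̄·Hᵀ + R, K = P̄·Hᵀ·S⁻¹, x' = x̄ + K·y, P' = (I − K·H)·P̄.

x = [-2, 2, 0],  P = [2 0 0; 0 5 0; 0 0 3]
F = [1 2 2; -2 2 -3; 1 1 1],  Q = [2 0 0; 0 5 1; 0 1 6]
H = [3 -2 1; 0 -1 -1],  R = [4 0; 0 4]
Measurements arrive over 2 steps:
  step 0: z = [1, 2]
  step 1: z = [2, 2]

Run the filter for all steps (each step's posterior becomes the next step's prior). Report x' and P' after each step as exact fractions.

step 0: x̄ = F·x = [2, 8, 0]
step 0: P̄ = F·P·Fᵀ + Q = [36 -2 18; -2 60 -2; 18 -2 16]
step 0: y = z − H·x̄ = [11, 10]
step 0: S = H·P̄·Hᵀ + R = [724 54; 54 76]
step 0: K = P̄·Hᵀ·S⁻¹ = [2686/13027 -4651/13027; -1649/13027 -8770/13027; 1595/13027 -3533/13027]
step 0: x' = x̄ + K·y = [9090/13027, -1623/13027, -17785/13027]
step 0: P' = (I − K·H)·P̄ = [45376/13027 47996/13027 -29392/13027; 47996/13027 61888/13027 -26808/13027; -29392/13027 -26808/13027 40940/13027]
step 1: x̄ = F·x = [-29726/13027, 31929/13027, -1474/1861]
step 1: P̄ = F·P·Fᵀ + Q = [342694/13027 74528/13027 28516/1861; 74528/13027 447675/13027 13857/1861; 28516/1861 13857/1861 29994/1861]
step 1: y = z − H·x̄ = [189408/13027, 47665/13027]
step 1: S = H·P̄·Hᵀ + R = [5052352/13027 -40029/13027; -40029/13027 903739/13027]
step 1: K = P̄·Hᵀ·S⁻¹ = [73987386/350380381 -103007214/350380381; -41547717/350380381 -213010833/350380381; 41707833/350380381 -117160140/350380381]
step 1: x' = x̄ + K·y = [-940852/3274583, -4903788/3274583, -932546/3274583]
step 1: P' = (I − K·H)·P̄ = [923409118/350380381 962102222/350380381 -550073366/350380381; 962102222/350380381 1301513622/350380381 -449470290/350380381; -550073366/350380381 -449470290/350380381 918110850/350380381]

step 0: x' = [9090/13027, -1623/13027, -17785/13027], P' = [45376/13027 47996/13027 -29392/13027; 47996/13027 61888/13027 -26808/13027; -29392/13027 -26808/13027 40940/13027]
step 1: x' = [-940852/3274583, -4903788/3274583, -932546/3274583], P' = [923409118/350380381 962102222/350380381 -550073366/350380381; 962102222/350380381 1301513622/350380381 -449470290/350380381; -550073366/350380381 -449470290/350380381 918110850/350380381]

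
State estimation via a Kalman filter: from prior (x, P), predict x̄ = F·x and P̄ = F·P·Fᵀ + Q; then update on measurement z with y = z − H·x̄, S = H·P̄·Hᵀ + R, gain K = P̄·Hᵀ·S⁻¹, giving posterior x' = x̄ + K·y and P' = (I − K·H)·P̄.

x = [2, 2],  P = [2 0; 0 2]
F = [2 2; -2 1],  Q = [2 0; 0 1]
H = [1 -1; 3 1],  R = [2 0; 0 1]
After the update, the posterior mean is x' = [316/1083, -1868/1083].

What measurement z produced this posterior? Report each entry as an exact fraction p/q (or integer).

z = [2, -1]

x̄ = F·x = [8, -2]
P̄ = F·P·Fᵀ + Q = [18 -4; -4 11]
S = H·P̄·Hᵀ + R = [39 51; 51 150]
K = P̄·Hᵀ·S⁻¹ = [250/1083 92/361; -733/1083 242/1083]
x' − x̄ = [-8348/1083, 298/1083] = K·y
y = (KᵀK)⁻¹·Kᵀ·(x' − x̄) = [-8, -23]
z = y + H·x̄ = [-8, -23] + [10, 22] = [2, -1]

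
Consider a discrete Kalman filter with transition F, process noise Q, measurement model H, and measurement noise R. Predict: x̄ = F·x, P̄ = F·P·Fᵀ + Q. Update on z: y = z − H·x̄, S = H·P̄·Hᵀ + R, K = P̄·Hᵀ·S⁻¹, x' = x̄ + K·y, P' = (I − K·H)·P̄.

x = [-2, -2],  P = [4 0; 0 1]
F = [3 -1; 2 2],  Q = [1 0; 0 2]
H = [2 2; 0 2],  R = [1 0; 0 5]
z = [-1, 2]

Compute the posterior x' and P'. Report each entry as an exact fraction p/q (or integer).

x' = [-364/1115, -24/223]
P' = [1234/1115 -198/223; -198/223 1430/1561]

x̄ = F·x = [-4, -8]
P̄ = F·P·Fᵀ + Q = [38 22; 22 22]
y = z − H·x̄ = [23, 18]
S = H·P̄·Hᵀ + R = [417 176; 176 93]
K = P̄·Hᵀ·S⁻¹ = [488/1115 -396/1115; 88/1561 572/1561]
x' = x̄ + K·y = [-364/1115, -24/223]
P' = (I − K·H)·P̄ = [1234/1115 -198/223; -198/223 1430/1561]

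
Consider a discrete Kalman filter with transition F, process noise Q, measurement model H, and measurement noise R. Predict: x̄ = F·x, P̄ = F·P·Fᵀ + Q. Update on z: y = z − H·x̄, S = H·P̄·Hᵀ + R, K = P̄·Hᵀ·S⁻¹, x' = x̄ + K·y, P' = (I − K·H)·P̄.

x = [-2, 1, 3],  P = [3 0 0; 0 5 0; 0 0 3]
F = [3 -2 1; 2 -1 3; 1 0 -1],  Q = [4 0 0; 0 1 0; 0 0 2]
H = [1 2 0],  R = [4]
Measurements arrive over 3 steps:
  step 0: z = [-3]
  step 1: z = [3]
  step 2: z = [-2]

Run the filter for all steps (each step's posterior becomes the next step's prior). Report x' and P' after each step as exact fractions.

step 0: x̄ = F·x = [-5, 4, -5]
step 0: P̄ = F·P·Fᵀ + Q = [54 37 6; 37 45 -3; 6 -3 8]
step 0: y = z − H·x̄ = [-6]
step 0: S = H·P̄·Hᵀ + R = [386]
step 0: K = P̄·Hᵀ·S⁻¹ = [64/193; 127/386; 0]
step 0: x' = x̄ + K·y = [-1349/193, 391/193, -5]
step 0: P' = (I − K·H)·P̄ = [2230/193 -987/193 6; -987/193 1241/386 -3; 6 -3 8]
step 1: x̄ = F·x = [-5794/193, -5984/193, -384/193]
step 1: P̄ = F·P·Fᵀ + Q = [45976/193 42953/193 3646/193; 42953/193 89895/386 1394/193; 3646/193 1394/193 1844/193]
step 1: y = z − H·x̄ = [18341/193]
step 1: S = H·P̄·Hᵀ + R = [398350/193]
step 1: K = P̄·Hᵀ·S⁻¹ = [65941/199175; 66424/199175; 3217/199175]
step 1: x' = x̄ + K·y = [287067/199175, 136888/199175, -90571/199175]
step 1: P' = (I − K·H)·P̄ = [2387766/199175 -1062001/199175 1564392/199175; -1062001/199175 1327697/398350 -775762/199175; 1564392/199175 -775762/199175 1795754/199175]
step 2: x̄ = F·x = [496854/199175, 165533/199175, 377638/199175]
step 2: P̄ = F·P·Fᵀ + Q = [51971154/199175 51114208/199175 2811238/199175; 51114208/199175 108502307/398350 1238901/199175; 2811238/199175 1238901/199175 1453086/199175]
step 2: y = z − H·x̄ = [-245254/39835]
step 2: S = H·P̄·Hᵀ + R = [18969172/7967]
step 2: K = P̄·Hᵀ·S⁻¹ = [15419957/47422930; 31923303/94845860; 264452/23711465]
step 2: x' = x̄ + K·y = [58406449/118557325, -294294829/237114650, 216645178/118557325]
step 2: P' = (I − K·H)·P̄ = [1090418719/118557325 -936219149/237114650 649684618/118557325; -936219149/237114650 1255452179/474229300 -322197789/118557325; 649684618/118557325 -322197789/118557325 829825546/118557325]

step 0: x' = [-1349/193, 391/193, -5], P' = [2230/193 -987/193 6; -987/193 1241/386 -3; 6 -3 8]
step 1: x' = [287067/199175, 136888/199175, -90571/199175], P' = [2387766/199175 -1062001/199175 1564392/199175; -1062001/199175 1327697/398350 -775762/199175; 1564392/199175 -775762/199175 1795754/199175]
step 2: x' = [58406449/118557325, -294294829/237114650, 216645178/118557325], P' = [1090418719/118557325 -936219149/237114650 649684618/118557325; -936219149/237114650 1255452179/474229300 -322197789/118557325; 649684618/118557325 -322197789/118557325 829825546/118557325]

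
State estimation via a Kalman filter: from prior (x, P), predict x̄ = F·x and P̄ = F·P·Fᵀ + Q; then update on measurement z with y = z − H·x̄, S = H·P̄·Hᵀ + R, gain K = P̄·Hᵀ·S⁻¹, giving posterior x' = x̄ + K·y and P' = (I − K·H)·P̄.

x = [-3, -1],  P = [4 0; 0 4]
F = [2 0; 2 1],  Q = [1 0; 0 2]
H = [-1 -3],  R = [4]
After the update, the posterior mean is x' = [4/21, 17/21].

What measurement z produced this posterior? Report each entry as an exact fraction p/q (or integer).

x̄ = F·x = [-6, -7]
P̄ = F·P·Fᵀ + Q = [17 16; 16 22]
S = H·P̄·Hᵀ + R = [315]
K = P̄·Hᵀ·S⁻¹ = [-13/63; -82/315]
x' − x̄ = [130/21, 164/21] = K·y
y = (KᵀK)⁻¹·Kᵀ·(x' − x̄) = [-30]
z = y + H·x̄ = [-30] + [27] = [-3]

z = [-3]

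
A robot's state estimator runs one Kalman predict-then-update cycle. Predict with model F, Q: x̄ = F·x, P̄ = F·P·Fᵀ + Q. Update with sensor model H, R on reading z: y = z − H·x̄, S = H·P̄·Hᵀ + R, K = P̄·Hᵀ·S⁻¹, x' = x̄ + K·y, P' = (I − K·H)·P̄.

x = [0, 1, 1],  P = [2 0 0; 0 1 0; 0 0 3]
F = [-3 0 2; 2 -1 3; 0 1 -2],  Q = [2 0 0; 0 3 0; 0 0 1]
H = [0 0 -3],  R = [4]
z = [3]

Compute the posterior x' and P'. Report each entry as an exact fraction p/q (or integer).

x̄ = F·x = [2, 2, -1]
P̄ = F·P·Fᵀ + Q = [32 6 -12; 6 39 -19; -12 -19 14]
y = z − H·x̄ = [0]
S = H·P̄·Hᵀ + R = [130]
K = P̄·Hᵀ·S⁻¹ = [18/65; 57/130; -21/65]
x' = x̄ + K·y = [2, 2, -1]
P' = (I − K·H)·P̄ = [1432/65 -636/65 -24/65; -636/65 1821/130 -38/65; -24/65 -38/65 28/65]

x' = [2, 2, -1]
P' = [1432/65 -636/65 -24/65; -636/65 1821/130 -38/65; -24/65 -38/65 28/65]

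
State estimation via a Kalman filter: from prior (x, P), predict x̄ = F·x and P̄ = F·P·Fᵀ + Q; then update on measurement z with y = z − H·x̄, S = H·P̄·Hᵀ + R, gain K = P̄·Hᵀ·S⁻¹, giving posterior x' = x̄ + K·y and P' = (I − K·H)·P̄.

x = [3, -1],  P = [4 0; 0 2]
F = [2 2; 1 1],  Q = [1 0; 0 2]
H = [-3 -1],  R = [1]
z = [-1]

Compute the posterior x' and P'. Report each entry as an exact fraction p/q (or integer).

x' = [31/102, 20/153]
P' = [9/34 -26/51; -26/51 256/153]

x̄ = F·x = [4, 2]
P̄ = F·P·Fᵀ + Q = [25 12; 12 8]
y = z − H·x̄ = [13]
S = H·P̄·Hᵀ + R = [306]
K = P̄·Hᵀ·S⁻¹ = [-29/102; -22/153]
x' = x̄ + K·y = [31/102, 20/153]
P' = (I − K·H)·P̄ = [9/34 -26/51; -26/51 256/153]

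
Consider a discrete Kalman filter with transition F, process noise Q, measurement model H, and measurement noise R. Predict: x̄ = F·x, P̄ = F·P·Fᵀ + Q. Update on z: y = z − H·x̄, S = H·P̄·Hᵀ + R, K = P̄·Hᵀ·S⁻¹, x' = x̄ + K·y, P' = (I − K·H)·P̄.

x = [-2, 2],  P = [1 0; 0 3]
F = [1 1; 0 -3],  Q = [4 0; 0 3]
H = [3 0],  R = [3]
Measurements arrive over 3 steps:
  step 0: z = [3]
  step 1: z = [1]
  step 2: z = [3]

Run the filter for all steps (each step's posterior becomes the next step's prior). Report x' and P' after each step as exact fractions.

step 0: x' = [24/25, -177/25], P' = [8/25 -9/25; -9/25 507/25]
step 1: x' = [111/454, 1206/227], P' = [597/1816 -747/908; -747/908 17265/454]
step 2: x' = [231891/223615, -792801/223615], P' = [73933/223615 -202698/223615; -202698/223615 9330663/223615]

step 0: x̄ = F·x = [0, -6]
step 0: P̄ = F·P·Fᵀ + Q = [8 -9; -9 30]
step 0: y = z − H·x̄ = [3]
step 0: S = H·P̄·Hᵀ + R = [75]
step 0: K = P̄·Hᵀ·S⁻¹ = [8/25; -9/25]
step 0: x' = x̄ + K·y = [24/25, -177/25]
step 0: P' = (I − K·H)·P̄ = [8/25 -9/25; -9/25 507/25]
step 1: x̄ = F·x = [-153/25, 531/25]
step 1: P̄ = F·P·Fᵀ + Q = [597/25 -1494/25; -1494/25 4638/25]
step 1: y = z − H·x̄ = [484/25]
step 1: S = H·P̄·Hᵀ + R = [5448/25]
step 1: K = P̄·Hᵀ·S⁻¹ = [597/1816; -747/908]
step 1: x' = x̄ + K·y = [111/454, 1206/227]
step 1: P' = (I − K·H)·P̄ = [597/1816 -747/908; -747/908 17265/454]
step 2: x̄ = F·x = [2523/454, -3618/227]
step 2: P̄ = F·P·Fᵀ + Q = [73933/1816 -101349/908; -101349/908 156747/454]
step 2: y = z − H·x̄ = [-6207/454]
step 2: S = H·P̄·Hᵀ + R = [670845/1816]
step 2: K = P̄·Hᵀ·S⁻¹ = [73933/223615; -202698/223615]
step 2: x' = x̄ + K·y = [231891/223615, -792801/223615]
step 2: P' = (I − K·H)·P̄ = [73933/223615 -202698/223615; -202698/223615 9330663/223615]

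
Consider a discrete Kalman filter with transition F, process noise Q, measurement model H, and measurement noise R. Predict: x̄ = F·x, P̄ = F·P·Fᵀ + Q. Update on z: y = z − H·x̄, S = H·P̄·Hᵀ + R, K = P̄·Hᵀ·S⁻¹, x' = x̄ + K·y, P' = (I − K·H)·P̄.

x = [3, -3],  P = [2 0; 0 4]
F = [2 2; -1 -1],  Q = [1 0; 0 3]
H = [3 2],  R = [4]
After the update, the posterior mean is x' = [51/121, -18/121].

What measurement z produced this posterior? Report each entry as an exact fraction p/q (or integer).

x̄ = F·x = [0, 0]
P̄ = F·P·Fᵀ + Q = [25 -12; -12 9]
S = H·P̄·Hᵀ + R = [121]
K = P̄·Hᵀ·S⁻¹ = [51/121; -18/121]
x' − x̄ = [51/121, -18/121] = K·y
y = (KᵀK)⁻¹·Kᵀ·(x' − x̄) = [1]
z = y + H·x̄ = [1] + [0] = [1]

z = [1]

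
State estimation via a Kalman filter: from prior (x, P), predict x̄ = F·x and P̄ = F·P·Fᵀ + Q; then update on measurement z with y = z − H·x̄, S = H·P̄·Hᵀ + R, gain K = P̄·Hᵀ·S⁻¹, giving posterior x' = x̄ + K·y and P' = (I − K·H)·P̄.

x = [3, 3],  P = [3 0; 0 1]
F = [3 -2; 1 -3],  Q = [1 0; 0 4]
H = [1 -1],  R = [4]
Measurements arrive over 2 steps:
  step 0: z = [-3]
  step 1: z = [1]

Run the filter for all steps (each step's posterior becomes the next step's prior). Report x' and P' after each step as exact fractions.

step 0: x̄ = F·x = [3, -6]
step 0: P̄ = F·P·Fᵀ + Q = [32 15; 15 16]
step 0: y = z − H·x̄ = [-12]
step 0: S = H·P̄·Hᵀ + R = [22]
step 0: K = P̄·Hᵀ·S⁻¹ = [17/22; -1/22]
step 0: x' = x̄ + K·y = [-69/11, -60/11]
step 0: P' = (I − K·H)·P̄ = [415/22 347/22; 347/22 351/22]
step 1: x̄ = F·x = [-87/11, 111/11]
step 1: P̄ = F·P·Fᵀ + Q = [997/22 -233/11; -233/11 790/11]
step 1: y = z − H·x̄ = [19]
step 1: S = H·P̄·Hᵀ + R = [327/2]
step 1: K = P̄·Hᵀ·S⁻¹ = [133/327; -62/109]
step 1: x' = x̄ + K·y = [-652/3597, -859/1199]
step 1: P' = (I − K·H)·P̄ = [65720/3597 19956/1199; 19956/1199 22684/1199]

step 0: x' = [-69/11, -60/11], P' = [415/22 347/22; 347/22 351/22]
step 1: x' = [-652/3597, -859/1199], P' = [65720/3597 19956/1199; 19956/1199 22684/1199]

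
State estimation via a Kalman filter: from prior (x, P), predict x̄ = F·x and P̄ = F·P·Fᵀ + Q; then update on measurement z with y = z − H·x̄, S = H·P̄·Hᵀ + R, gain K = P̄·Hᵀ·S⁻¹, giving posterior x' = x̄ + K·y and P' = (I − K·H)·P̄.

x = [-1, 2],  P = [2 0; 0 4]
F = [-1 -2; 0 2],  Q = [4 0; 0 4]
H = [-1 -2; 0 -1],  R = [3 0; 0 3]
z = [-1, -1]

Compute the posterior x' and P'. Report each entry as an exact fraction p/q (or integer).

x̄ = F·x = [-3, 4]
P̄ = F·P·Fᵀ + Q = [22 -16; -16 20]
y = z − H·x̄ = [4, 3]
S = H·P̄·Hᵀ + R = [41 24; 24 23]
K = P̄·Hᵀ·S⁻¹ = [-154/367 416/367; -72/367 -244/367]
x' = x̄ + K·y = [-469/367, 448/367]
P' = (I − K·H)·P̄ = [2958/367 -1248/367; -1248/367 732/367]

x' = [-469/367, 448/367]
P' = [2958/367 -1248/367; -1248/367 732/367]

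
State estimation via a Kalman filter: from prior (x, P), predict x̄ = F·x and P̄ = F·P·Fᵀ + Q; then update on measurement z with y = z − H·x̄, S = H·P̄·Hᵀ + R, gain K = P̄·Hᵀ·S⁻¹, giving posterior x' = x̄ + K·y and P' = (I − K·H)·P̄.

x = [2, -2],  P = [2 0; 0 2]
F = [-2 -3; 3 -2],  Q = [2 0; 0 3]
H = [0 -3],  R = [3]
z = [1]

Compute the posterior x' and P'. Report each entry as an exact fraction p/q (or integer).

x' = [2, -19/88]
P' = [28 0; 0 29/88]

x̄ = F·x = [2, 10]
P̄ = F·P·Fᵀ + Q = [28 0; 0 29]
y = z − H·x̄ = [31]
S = H·P̄·Hᵀ + R = [264]
K = P̄·Hᵀ·S⁻¹ = [0; -29/88]
x' = x̄ + K·y = [2, -19/88]
P' = (I − K·H)·P̄ = [28 0; 0 29/88]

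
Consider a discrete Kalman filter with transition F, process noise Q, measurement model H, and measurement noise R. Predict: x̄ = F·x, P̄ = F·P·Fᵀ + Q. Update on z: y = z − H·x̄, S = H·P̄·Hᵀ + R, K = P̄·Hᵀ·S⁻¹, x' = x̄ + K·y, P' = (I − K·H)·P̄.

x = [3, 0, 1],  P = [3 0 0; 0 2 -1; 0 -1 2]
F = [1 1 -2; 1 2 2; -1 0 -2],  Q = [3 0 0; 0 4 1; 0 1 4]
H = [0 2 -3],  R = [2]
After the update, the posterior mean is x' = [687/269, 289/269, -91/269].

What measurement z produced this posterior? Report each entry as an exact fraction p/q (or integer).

z = [3]

x̄ = F·x = [1, 5, -5]
P̄ = F·P·Fᵀ + Q = [20 1 7; 1 15 -6; 7 -6 15]
S = H·P̄·Hᵀ + R = [269]
K = P̄·Hᵀ·S⁻¹ = [-19/269; 48/269; -57/269]
x' − x̄ = [418/269, -1056/269, 1254/269] = K·y
y = (KᵀK)⁻¹·Kᵀ·(x' − x̄) = [-22]
z = y + H·x̄ = [-22] + [25] = [3]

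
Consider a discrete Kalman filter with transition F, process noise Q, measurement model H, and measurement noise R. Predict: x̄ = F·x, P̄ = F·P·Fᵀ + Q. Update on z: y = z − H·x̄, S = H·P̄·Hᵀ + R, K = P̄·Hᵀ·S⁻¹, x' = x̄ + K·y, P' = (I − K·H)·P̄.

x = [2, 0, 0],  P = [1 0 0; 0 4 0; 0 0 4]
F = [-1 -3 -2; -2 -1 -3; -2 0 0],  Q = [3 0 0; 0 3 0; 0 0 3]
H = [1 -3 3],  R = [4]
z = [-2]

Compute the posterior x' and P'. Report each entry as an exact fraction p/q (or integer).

x̄ = F·x = [-2, -4, -4]
P̄ = F·P·Fᵀ + Q = [56 38 2; 38 47 4; 2 4 7]
y = z − H·x̄ = [0]
S = H·P̄·Hᵀ + R = [258]
K = P̄·Hᵀ·S⁻¹ = [-26/129; -91/258; 11/258]
x' = x̄ + K·y = [-2, -4, -4]
P' = (I − K·H)·P̄ = [5872/129 2536/129 544/129; 2536/129 3845/258 2033/258; 544/129 2033/258 1685/258]

x' = [-2, -4, -4]
P' = [5872/129 2536/129 544/129; 2536/129 3845/258 2033/258; 544/129 2033/258 1685/258]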